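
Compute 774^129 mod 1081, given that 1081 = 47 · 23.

916

Mod 47: 774 ≡ 22; by Fermat, exponent reduces to 129 mod 46 = 37; 22^37 ≡ 23 (mod 47).
Mod 23: 774 ≡ 15; by Fermat, exponent reduces to 129 mod 22 = 19; 15^19 ≡ 19 (mod 23).
Combine by CRT: x ≡ 23 (mod 47), x ≡ 19 (mod 23) ⇒ x ≡ 916 (mod 1081).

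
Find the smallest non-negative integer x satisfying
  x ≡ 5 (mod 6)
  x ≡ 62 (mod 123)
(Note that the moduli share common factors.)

Combine the congruences pairwise.
gcd(6, 123) = 3 and 3 | (62 − 5), so the pair is consistent; merging gives x ≡ 185 (mod 246), where 246 = lcm(6, 123).
The solution is unique modulo lcm(6, 123) = 246.

185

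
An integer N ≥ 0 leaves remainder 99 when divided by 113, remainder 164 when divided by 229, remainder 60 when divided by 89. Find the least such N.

The moduli are pairwise coprime; M = 113·229·89 = 2303053.
M/113 = 20381; 20381 ≡ 41 (mod 113); 41·102 ≡ 1, so inverse 102.
M/229 = 10057; 10057 ≡ 210 (mod 229); 210·12 ≡ 1, so inverse 12.
M/89 = 25877; 25877 ≡ 67 (mod 89); 67·4 ≡ 1, so inverse 4.
N ≡ 99·20381·102 + 164·10057·12 + 60·25877·4 = 231809994.
231809994 mod 2303053 = 1504694.

1504694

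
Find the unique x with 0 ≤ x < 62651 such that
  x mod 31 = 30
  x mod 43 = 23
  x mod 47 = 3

34595

The moduli are pairwise coprime; N = 31·43·47 = 62651.
N/31 = 2021; 2021 ≡ 6 (mod 31); 6·26 ≡ 1, so inverse 26.
N/43 = 1457; 1457 ≡ 38 (mod 43); 38·17 ≡ 1, so inverse 17.
N/47 = 1333; 1333 ≡ 17 (mod 47); 17·36 ≡ 1, so inverse 36.
x ≡ 30·2021·26 + 23·1457·17 + 3·1333·36 = 2290031.
2290031 mod 62651 = 34595.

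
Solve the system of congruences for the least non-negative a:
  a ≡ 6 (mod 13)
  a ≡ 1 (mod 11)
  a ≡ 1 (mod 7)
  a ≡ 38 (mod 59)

The moduli are pairwise coprime; N = 13·11·7·59 = 59059.
N/13 = 4543; 4543 ≡ 6 (mod 13); 6·11 ≡ 1, so inverse 11.
N/11 = 5369; 5369 ≡ 1 (mod 11), inverse 1.
N/7 = 8437; 8437 ≡ 2 (mod 7); 2·4 ≡ 1, so inverse 4.
N/59 = 1001; 1001 ≡ 57 (mod 59); 57·29 ≡ 1, so inverse 29.
a ≡ 6·4543·11 + 1·5369·1 + 1·8437·4 + 38·1001·29 = 1442057.
1442057 mod 59059 = 24641.

24641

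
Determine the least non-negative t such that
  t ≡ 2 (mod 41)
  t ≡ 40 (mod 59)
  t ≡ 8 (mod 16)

From t ≡ 2 (mod 41) write t = 2 + 41s. Substituting into t ≡ 40 (mod 59) gives 41s ≡ 38 (mod 59), and since 41⁻¹ ≡ 36 (mod 59), s ≡ 11. Hence t ≡ 2 + 41·11 = 453 (mod 2419).
From t ≡ 453 (mod 2419) write t = 453 + 2419s. Substituting into t ≡ 8 (mod 16) gives 2419s ≡ 3 (mod 16), and since 3⁻¹ ≡ 11 (mod 16), s ≡ 1. Hence t ≡ 453 + 2419·1 = 2872 (mod 38704).

2872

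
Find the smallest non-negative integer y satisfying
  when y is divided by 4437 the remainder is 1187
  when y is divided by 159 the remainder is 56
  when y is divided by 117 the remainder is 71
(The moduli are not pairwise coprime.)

147608

Combine the congruences pairwise.
gcd(4437, 159) = 3 and 3 | (56 − 1187), so the pair is consistent; merging gives y ≡ 147608 (mod 235161), where 235161 = lcm(4437, 159).
gcd(235161, 117) = 9 and 9 | (71 − 147608), so the pair is consistent; merging gives y ≡ 147608 (mod 3057093), where 3057093 = lcm(235161, 117).
The solution is unique modulo lcm(4437, 159, 117) = 3057093.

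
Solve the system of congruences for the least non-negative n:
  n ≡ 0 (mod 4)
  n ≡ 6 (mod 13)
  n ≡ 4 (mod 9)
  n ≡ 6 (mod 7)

3100

From n ≡ 0 (mod 4) write n = 0 + 4t. Substituting into n ≡ 6 (mod 13) gives 4t ≡ 6 (mod 13), and since 4⁻¹ ≡ 10 (mod 13), t ≡ 8. Hence n ≡ 0 + 4·8 = 32 (mod 52).
From n ≡ 32 (mod 52) write n = 32 + 52t. Substituting into n ≡ 4 (mod 9) gives 52t ≡ 8 (mod 9), and since 7⁻¹ ≡ 4 (mod 9), t ≡ 5. Hence n ≡ 32 + 52·5 = 292 (mod 468).
From n ≡ 292 (mod 468) write n = 292 + 468t. Substituting into n ≡ 6 (mod 7) gives 468t ≡ 1 (mod 7), and since 6⁻¹ ≡ 6 (mod 7), t ≡ 6. Hence n ≡ 292 + 468·6 = 3100 (mod 3276).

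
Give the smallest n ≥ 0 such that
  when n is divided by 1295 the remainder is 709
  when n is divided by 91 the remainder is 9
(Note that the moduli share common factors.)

gcd(1295, 91) = 7 and 7 | (9 − 709), so the pair is consistent; merging gives n ≡ 13659 (mod 16835), where 16835 = lcm(1295, 91).
The solution is unique modulo lcm(1295, 91) = 16835.

13659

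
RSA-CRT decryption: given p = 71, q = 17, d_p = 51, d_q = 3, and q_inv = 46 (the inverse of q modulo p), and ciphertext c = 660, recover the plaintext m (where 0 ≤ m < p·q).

m₁ = c^(d_p) mod p: c ≡ 21 (mod 71), and 21^51 mod 71 = 67.
m₂ = c^(d_q) mod q: c ≡ 14 (mod 17), and 14^3 mod 17 = 7.
h = q_inv·(m₁ − m₂) mod p = 46·(67 − 7) mod 71 = 62.
m = m₂ + h·q = 7 + 62·17 = 1061.

1061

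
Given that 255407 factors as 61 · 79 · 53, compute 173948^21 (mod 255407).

103981

Mod 61: 173948 ≡ 37; 37^21 ≡ 37 (mod 61).
Mod 79: 173948 ≡ 69; 69^21 ≡ 17 (mod 79).
Mod 53: 173948 ≡ 2; 2^21 ≡ 48 (mod 53).
Combine by CRT: x ≡ 37 (mod 61), x ≡ 17 (mod 79), x ≡ 48 (mod 53) ⇒ x ≡ 103981 (mod 255407).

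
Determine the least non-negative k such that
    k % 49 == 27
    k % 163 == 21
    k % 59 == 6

92931

Combine the congruences pairwise.
From k ≡ 27 (mod 49) write k = 27 + 49t. Substituting into k ≡ 21 (mod 163) gives 49t ≡ 157 (mod 163), and since 49⁻¹ ≡ 10 (mod 163), t ≡ 103. Hence k ≡ 27 + 49·103 = 5074 (mod 7987).
From k ≡ 5074 (mod 7987) write k = 5074 + 7987t. Substituting into k ≡ 6 (mod 59) gives 7987t ≡ 6 (mod 59), and since 22⁻¹ ≡ 51 (mod 59), t ≡ 11. Hence k ≡ 5074 + 7987·11 = 92931 (mod 471233).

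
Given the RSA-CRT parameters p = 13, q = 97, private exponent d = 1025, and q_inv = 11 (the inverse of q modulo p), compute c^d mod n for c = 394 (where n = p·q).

d_p = d mod (p−1) = 1025 mod 12 = 5; d_q = d mod (q−1) = 65.
m₁ = c^(d_p) mod p: c ≡ 4 (mod 13), and 4^5 mod 13 = 10.
m₂ = c^(d_q) mod q: c ≡ 6 (mod 97), and 6^65 mod 97 = 16.
h = q_inv·(m₁ − m₂) mod p = 11·(10 − 16) mod 13 = 12.
m = m₂ + h·q = 16 + 12·97 = 1180.

1180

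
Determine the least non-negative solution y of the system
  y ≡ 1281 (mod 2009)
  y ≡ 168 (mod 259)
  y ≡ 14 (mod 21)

135884

gcd(2009, 259) = 7 and 7 | (168 − 1281), so the pair is consistent; merging gives y ≡ 61551 (mod 74333), where 74333 = lcm(2009, 259).
gcd(74333, 21) = 7 and 7 | (14 − 61551), so the pair is consistent; merging gives y ≡ 135884 (mod 222999), where 222999 = lcm(74333, 21).
The solution is unique modulo lcm(2009, 259, 21) = 222999.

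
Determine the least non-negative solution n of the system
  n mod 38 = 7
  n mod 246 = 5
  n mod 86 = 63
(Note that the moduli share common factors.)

Combine the congruences pairwise.
gcd(38, 246) = 2 and 2 | (5 − 7), so the pair is consistent; merging gives n ≡ 4187 (mod 4674), where 4674 = lcm(38, 246).
gcd(4674, 86) = 2 and 2 | (63 − 4187), so the pair is consistent; merging gives n ≡ 18209 (mod 200982), where 200982 = lcm(4674, 86).
The solution is unique modulo lcm(38, 246, 86) = 200982.

18209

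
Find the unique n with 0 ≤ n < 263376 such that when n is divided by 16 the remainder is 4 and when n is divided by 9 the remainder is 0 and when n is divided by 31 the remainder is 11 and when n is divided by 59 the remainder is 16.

29988

From n ≡ 4 (mod 16) write n = 4 + 16t. Substituting into n ≡ 0 (mod 9) gives 16t ≡ 5 (mod 9), and since 7⁻¹ ≡ 4 (mod 9), t ≡ 2. Hence n ≡ 4 + 16·2 = 36 (mod 144).
From n ≡ 36 (mod 144) write n = 36 + 144t. Substituting into n ≡ 11 (mod 31) gives 144t ≡ 6 (mod 31), and since 20⁻¹ ≡ 14 (mod 31), t ≡ 22. Hence n ≡ 36 + 144·22 = 3204 (mod 4464).
From n ≡ 3204 (mod 4464) write n = 3204 + 4464t. Substituting into n ≡ 16 (mod 59) gives 4464t ≡ 57 (mod 59), and since 39⁻¹ ≡ 56 (mod 59), t ≡ 6. Hence n ≡ 3204 + 4464·6 = 29988 (mod 263376).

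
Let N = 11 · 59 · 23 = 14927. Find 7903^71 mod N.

7881

Mod 11: 7903 ≡ 5; by Fermat, exponent reduces to 71 mod 10 = 1; 5^1 ≡ 5 (mod 11).
Mod 59: 7903 ≡ 56; by Fermat, exponent reduces to 71 mod 58 = 13; 56^13 ≡ 34 (mod 59).
Mod 23: 7903 ≡ 14; by Fermat, exponent reduces to 71 mod 22 = 5; 14^5 ≡ 15 (mod 23).
Combine by CRT: x ≡ 5 (mod 11), x ≡ 34 (mod 59), x ≡ 15 (mod 23) ⇒ x ≡ 7881 (mod 14927).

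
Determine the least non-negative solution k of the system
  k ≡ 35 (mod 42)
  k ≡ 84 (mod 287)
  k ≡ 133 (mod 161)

31367

Combine the congruences pairwise.
gcd(42, 287) = 7 and 7 | (84 − 35), so the pair is consistent; merging gives k ≡ 371 (mod 1722), where 1722 = lcm(42, 287).
gcd(1722, 161) = 7 and 7 | (133 − 371), so the pair is consistent; merging gives k ≡ 31367 (mod 39606), where 39606 = lcm(1722, 161).
The solution is unique modulo lcm(42, 287, 161) = 39606.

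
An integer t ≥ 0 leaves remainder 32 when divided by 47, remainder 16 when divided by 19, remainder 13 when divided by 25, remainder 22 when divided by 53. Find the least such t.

1152613

From t ≡ 32 (mod 47) write t = 32 + 47s. Substituting into t ≡ 16 (mod 19) gives 47s ≡ 3 (mod 19), and since 9⁻¹ ≡ 17 (mod 19), s ≡ 13. Hence t ≡ 32 + 47·13 = 643 (mod 893).
From t ≡ 643 (mod 893) write t = 643 + 893s. Substituting into t ≡ 13 (mod 25) gives 893s ≡ 20 (mod 25), and since 18⁻¹ ≡ 7 (mod 25), s ≡ 15. Hence t ≡ 643 + 893·15 = 14038 (mod 22325).
From t ≡ 14038 (mod 22325) write t = 14038 + 22325s. Substituting into t ≡ 22 (mod 53) gives 22325s ≡ 29 (mod 53), and since 12⁻¹ ≡ 31 (mod 53), s ≡ 51. Hence t ≡ 14038 + 22325·51 = 1152613 (mod 1183225).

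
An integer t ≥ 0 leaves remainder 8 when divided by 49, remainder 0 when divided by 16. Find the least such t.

400

Combine the congruences pairwise.
From t ≡ 8 (mod 49) write t = 8 + 49s. Substituting into t ≡ 0 (mod 16) gives 49s ≡ 8 (mod 16), and since 1⁻¹ ≡ 1 (mod 16), s ≡ 8. Hence t ≡ 8 + 49·8 = 400 (mod 784).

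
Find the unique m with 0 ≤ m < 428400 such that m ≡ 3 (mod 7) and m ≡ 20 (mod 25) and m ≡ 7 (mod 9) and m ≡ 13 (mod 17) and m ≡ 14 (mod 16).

5470

Combine the congruences pairwise.
From m ≡ 3 (mod 7) write m = 3 + 7t. Substituting into m ≡ 20 (mod 25) gives 7t ≡ 17 (mod 25), and since 7⁻¹ ≡ 18 (mod 25), t ≡ 6. Hence m ≡ 3 + 7·6 = 45 (mod 175).
From m ≡ 45 (mod 175) write m = 45 + 175t. Substituting into m ≡ 7 (mod 9) gives 175t ≡ 7 (mod 9), and since 4⁻¹ ≡ 7 (mod 9), t ≡ 4. Hence m ≡ 45 + 175·4 = 745 (mod 1575).
From m ≡ 745 (mod 1575) write m = 745 + 1575t. Substituting into m ≡ 13 (mod 17) gives 1575t ≡ 16 (mod 17), and since 11⁻¹ ≡ 14 (mod 17), t ≡ 3. Hence m ≡ 745 + 1575·3 = 5470 (mod 26775).
From m ≡ 5470 (mod 26775) write m = 5470 + 26775t. Substituting into m ≡ 14 (mod 16) gives 26775t ≡ 0 (mod 16), and since 7⁻¹ ≡ 7 (mod 16), t ≡ 0. Hence m ≡ 5470 + 26775·0 = 5470 (mod 428400).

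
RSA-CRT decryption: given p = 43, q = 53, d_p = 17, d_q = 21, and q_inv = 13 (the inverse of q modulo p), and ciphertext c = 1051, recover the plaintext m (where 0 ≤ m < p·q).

2082

m₁ = c^(d_p) mod p: c ≡ 19 (mod 43), and 19^17 mod 43 = 18.
m₂ = c^(d_q) mod q: c ≡ 44 (mod 53), and 44^21 mod 53 = 15.
h = q_inv·(m₁ − m₂) mod p = 13·(18 − 15) mod 43 = 39.
m = m₂ + h·q = 15 + 39·53 = 2082.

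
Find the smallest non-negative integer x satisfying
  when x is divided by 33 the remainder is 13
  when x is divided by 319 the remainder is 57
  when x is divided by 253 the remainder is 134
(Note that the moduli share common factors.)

8989

gcd(33, 319) = 11 and 11 | (57 − 13), so the pair is consistent; merging gives x ≡ 376 (mod 957), where 957 = lcm(33, 319).
gcd(957, 253) = 11 and 11 | (134 − 376), so the pair is consistent; merging gives x ≡ 8989 (mod 22011), where 22011 = lcm(957, 253).
The solution is unique modulo lcm(33, 319, 253) = 22011.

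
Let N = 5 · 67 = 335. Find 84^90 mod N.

Mod 5: 84 ≡ 4; by Fermat, exponent reduces to 90 mod 4 = 2; 4^2 ≡ 1 (mod 5).
Mod 67: 84 ≡ 17; by Fermat, exponent reduces to 90 mod 66 = 24; 17^24 ≡ 40 (mod 67).
Combine by CRT: x ≡ 1 (mod 5), x ≡ 40 (mod 67) ⇒ x ≡ 241 (mod 335).

241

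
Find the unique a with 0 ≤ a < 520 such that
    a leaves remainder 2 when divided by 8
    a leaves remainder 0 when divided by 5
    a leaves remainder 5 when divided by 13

330

The moduli are pairwise coprime; N = 8·5·13 = 520.
N/8 = 65; 65 ≡ 1 (mod 8), inverse 1.
N/5 = 104; 104 ≡ 4 (mod 5); 4·4 ≡ 1, so inverse 4.
N/13 = 40; 40 ≡ 1 (mod 13), inverse 1.
a ≡ 2·65·1 + 0·104·4 + 5·40·1 = 330.
330 mod 520 = 330.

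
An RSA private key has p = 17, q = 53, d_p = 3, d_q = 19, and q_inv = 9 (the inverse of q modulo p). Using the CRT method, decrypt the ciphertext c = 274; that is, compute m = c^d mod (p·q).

m₁ = c^(d_p) mod p: c ≡ 2 (mod 17), and 2^3 mod 17 = 8.
m₂ = c^(d_q) mod q: c ≡ 9 (mod 53), and 9^19 mod 53 = 43.
h = q_inv·(m₁ − m₂) mod p = 9·(8 − 43) mod 17 = 8.
m = m₂ + h·q = 43 + 8·53 = 467.

467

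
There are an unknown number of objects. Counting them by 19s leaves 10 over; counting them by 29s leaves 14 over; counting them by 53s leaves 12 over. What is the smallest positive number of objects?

8598

Combine the congruences pairwise.
From N ≡ 10 (mod 19) write N = 10 + 19t. Substituting into N ≡ 14 (mod 29) gives 19t ≡ 4 (mod 29), and since 19⁻¹ ≡ 26 (mod 29), t ≡ 17. Hence N ≡ 10 + 19·17 = 333 (mod 551).
From N ≡ 333 (mod 551) write N = 333 + 551t. Substituting into N ≡ 12 (mod 53) gives 551t ≡ 50 (mod 53), and since 21⁻¹ ≡ 48 (mod 53), t ≡ 15. Hence N ≡ 333 + 551·15 = 8598 (mod 29203).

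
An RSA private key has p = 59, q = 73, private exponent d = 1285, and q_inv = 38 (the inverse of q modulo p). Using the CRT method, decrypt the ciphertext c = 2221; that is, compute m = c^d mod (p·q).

2250

d_p = d mod (p−1) = 1285 mod 58 = 9; d_q = d mod (q−1) = 61.
m₁ = c^(d_p) mod p: c ≡ 38 (mod 59), and 38^9 mod 59 = 8.
m₂ = c^(d_q) mod q: c ≡ 31 (mod 73), and 31^61 mod 73 = 60.
h = q_inv·(m₁ − m₂) mod p = 38·(8 − 60) mod 59 = 30.
m = m₂ + h·q = 60 + 30·73 = 2250.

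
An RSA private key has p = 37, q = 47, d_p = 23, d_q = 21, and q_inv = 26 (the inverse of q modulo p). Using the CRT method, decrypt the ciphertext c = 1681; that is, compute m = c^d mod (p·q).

m₁ = c^(d_p) mod p: c ≡ 16 (mod 37), and 16^23 mod 37 = 33.
m₂ = c^(d_q) mod q: c ≡ 36 (mod 47), and 36^21 mod 47 = 7.
h = q_inv·(m₁ − m₂) mod p = 26·(33 − 7) mod 37 = 10.
m = m₂ + h·q = 7 + 10·47 = 477.

477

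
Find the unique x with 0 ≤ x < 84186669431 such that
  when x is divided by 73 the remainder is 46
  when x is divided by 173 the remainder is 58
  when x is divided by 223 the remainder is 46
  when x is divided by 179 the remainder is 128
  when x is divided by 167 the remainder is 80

2857859891

From x ≡ 46 (mod 73) write x = 46 + 73t. Substituting into x ≡ 58 (mod 173) gives 73t ≡ 12 (mod 173), and since 73⁻¹ ≡ 64 (mod 173), t ≡ 76. Hence x ≡ 46 + 73·76 = 5594 (mod 12629).
From x ≡ 5594 (mod 12629) write x = 5594 + 12629t. Substituting into x ≡ 46 (mod 223) gives 12629t ≡ 27 (mod 223), and since 141⁻¹ ≡ 155 (mod 223), t ≡ 171. Hence x ≡ 5594 + 12629·171 = 2165153 (mod 2816267).
From x ≡ 2165153 (mod 2816267) write x = 2165153 + 2816267t. Substituting into x ≡ 128 (mod 179) gives 2816267t ≡ 159 (mod 179), and since 60⁻¹ ≡ 3 (mod 179), t ≡ 119. Hence x ≡ 2165153 + 2816267·119 = 337300926 (mod 504111793).
From x ≡ 337300926 (mod 504111793) write x = 337300926 + 504111793t. Substituting into x ≡ 80 (mod 167) gives 504111793t ≡ 76 (mod 167), and since 82⁻¹ ≡ 55 (mod 167), t ≡ 5. Hence x ≡ 337300926 + 504111793·5 = 2857859891 (mod 84186669431).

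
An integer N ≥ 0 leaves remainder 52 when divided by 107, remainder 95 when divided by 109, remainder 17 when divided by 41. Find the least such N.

155202

From N ≡ 52 (mod 107) write N = 52 + 107t. Substituting into N ≡ 95 (mod 109) gives 107t ≡ 43 (mod 109), and since 107⁻¹ ≡ 54 (mod 109), t ≡ 33. Hence N ≡ 52 + 107·33 = 3583 (mod 11663).
From N ≡ 3583 (mod 11663) write N = 3583 + 11663t. Substituting into N ≡ 17 (mod 41) gives 11663t ≡ 1 (mod 41), and since 19⁻¹ ≡ 13 (mod 41), t ≡ 13. Hence N ≡ 3583 + 11663·13 = 155202 (mod 478183).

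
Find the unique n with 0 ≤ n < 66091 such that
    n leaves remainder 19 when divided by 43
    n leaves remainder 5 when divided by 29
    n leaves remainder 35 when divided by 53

4964

From n ≡ 19 (mod 43) write n = 19 + 43t. Substituting into n ≡ 5 (mod 29) gives 43t ≡ 15 (mod 29), and since 14⁻¹ ≡ 27 (mod 29), t ≡ 28. Hence n ≡ 19 + 43·28 = 1223 (mod 1247).
From n ≡ 1223 (mod 1247) write n = 1223 + 1247t. Substituting into n ≡ 35 (mod 53) gives 1247t ≡ 31 (mod 53), and since 28⁻¹ ≡ 36 (mod 53), t ≡ 3. Hence n ≡ 1223 + 1247·3 = 4964 (mod 66091).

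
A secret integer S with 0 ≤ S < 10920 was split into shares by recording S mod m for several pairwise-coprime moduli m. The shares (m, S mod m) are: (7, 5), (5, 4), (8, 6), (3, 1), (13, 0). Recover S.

The moduli are pairwise coprime; N = 7·5·8·3·13 = 10920.
N/7 = 1560; 1560 ≡ 6 (mod 7); 6·6 ≡ 1, so inverse 6.
N/5 = 2184; 2184 ≡ 4 (mod 5); 4·4 ≡ 1, so inverse 4.
N/8 = 1365; 1365 ≡ 5 (mod 8); 5·5 ≡ 1, so inverse 5.
N/3 = 3640; 3640 ≡ 1 (mod 3), inverse 1.
N/13 = 840; 840 ≡ 8 (mod 13); 8·5 ≡ 1, so inverse 5.
S ≡ 5·1560·6 + 4·2184·4 + 6·1365·5 + 1·3640·1 + 0·840·5 = 126334.
126334 mod 10920 = 6214.

6214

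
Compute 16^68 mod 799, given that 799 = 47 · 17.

Mod 47: 16 ≡ 16; by Fermat, exponent reduces to 68 mod 46 = 22; 16^22 ≡ 3 (mod 47).
Mod 17: 16 ≡ 16; by Fermat, exponent reduces to 68 mod 16 = 4; 16^4 ≡ 1 (mod 17).
Combine by CRT: x ≡ 3 (mod 47), x ≡ 1 (mod 17) ⇒ x ≡ 426 (mod 799).

426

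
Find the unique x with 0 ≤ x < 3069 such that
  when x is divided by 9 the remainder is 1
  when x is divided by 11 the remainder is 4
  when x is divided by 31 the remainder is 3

The moduli are pairwise coprime; N = 9·11·31 = 3069.
N/9 = 341; 341 ≡ 8 (mod 9); 8·8 ≡ 1, so inverse 8.
N/11 = 279; 279 ≡ 4 (mod 11); 4·3 ≡ 1, so inverse 3.
N/31 = 99; 99 ≡ 6 (mod 31); 6·26 ≡ 1, so inverse 26.
x ≡ 1·341·8 + 4·279·3 + 3·99·26 = 13798.
13798 mod 3069 = 1522.

1522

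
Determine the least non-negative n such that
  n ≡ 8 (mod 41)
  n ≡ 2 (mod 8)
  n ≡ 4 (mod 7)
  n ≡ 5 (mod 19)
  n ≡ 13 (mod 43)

The moduli are pairwise coprime; M = 41·8·7·19·43 = 1875832.
M/41 = 45752; 45752 ≡ 37 (mod 41); 37·10 ≡ 1, so inverse 10.
M/8 = 234479; 234479 ≡ 7 (mod 8); 7·7 ≡ 1, so inverse 7.
M/7 = 267976; 267976 ≡ 2 (mod 7); 2·4 ≡ 1, so inverse 4.
M/19 = 98728; 98728 ≡ 4 (mod 19); 4·5 ≡ 1, so inverse 5.
M/43 = 43624; 43624 ≡ 22 (mod 43); 22·2 ≡ 1, so inverse 2.
n ≡ 8·45752·10 + 2·234479·7 + 4·267976·4 + 5·98728·5 + 13·43624·2 = 14832906.
14832906 mod 1875832 = 1702082.

1702082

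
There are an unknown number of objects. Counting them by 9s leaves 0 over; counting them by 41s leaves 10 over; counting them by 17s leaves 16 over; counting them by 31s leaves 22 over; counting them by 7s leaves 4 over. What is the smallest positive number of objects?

381105

The moduli are pairwise coprime; M = 9·41·17·31·7 = 1361241.
M/9 = 151249; 151249 ≡ 4 (mod 9); 4·7 ≡ 1, so inverse 7.
M/41 = 33201; 33201 ≡ 32 (mod 41); 32·9 ≡ 1, so inverse 9.
M/17 = 80073; 80073 ≡ 3 (mod 17); 3·6 ≡ 1, so inverse 6.
M/31 = 43911; 43911 ≡ 15 (mod 31); 15·29 ≡ 1, so inverse 29.
M/7 = 194463; 194463 ≡ 3 (mod 7); 3·5 ≡ 1, so inverse 5.
N ≡ 0·151249·7 + 10·33201·9 + 16·80073·6 + 22·43911·29 + 4·194463·5 = 42579576.
42579576 mod 1361241 = 381105.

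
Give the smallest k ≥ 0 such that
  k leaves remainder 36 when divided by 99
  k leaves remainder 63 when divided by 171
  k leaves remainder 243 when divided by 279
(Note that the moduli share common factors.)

51021

Combine the congruences pairwise.
gcd(99, 171) = 9 and 9 | (63 − 36), so the pair is consistent; merging gives k ≡ 234 (mod 1881), where 1881 = lcm(99, 171).
gcd(1881, 279) = 9 and 9 | (243 − 234), so the pair is consistent; merging gives k ≡ 51021 (mod 58311), where 58311 = lcm(1881, 279).
The solution is unique modulo lcm(99, 171, 279) = 58311.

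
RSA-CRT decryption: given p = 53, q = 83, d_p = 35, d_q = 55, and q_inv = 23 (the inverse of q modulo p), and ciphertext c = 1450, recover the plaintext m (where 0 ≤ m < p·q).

2337

m₁ = c^(d_p) mod p: c ≡ 19 (mod 53), and 19^35 mod 53 = 5.
m₂ = c^(d_q) mod q: c ≡ 39 (mod 83), and 39^55 mod 83 = 13.
h = q_inv·(m₁ − m₂) mod p = 23·(5 − 13) mod 53 = 28.
m = m₂ + h·q = 13 + 28·83 = 2337.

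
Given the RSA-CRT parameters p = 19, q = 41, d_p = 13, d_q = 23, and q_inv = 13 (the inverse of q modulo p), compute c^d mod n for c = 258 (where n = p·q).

486

m₁ = c^(d_p) mod p: c ≡ 11 (mod 19), and 11^13 mod 19 = 11.
m₂ = c^(d_q) mod q: c ≡ 12 (mod 41), and 12^23 mod 41 = 35.
h = q_inv·(m₁ − m₂) mod p = 13·(11 − 35) mod 19 = 11.
m = m₂ + h·q = 35 + 11·41 = 486.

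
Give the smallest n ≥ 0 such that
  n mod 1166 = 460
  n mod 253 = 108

gcd(1166, 253) = 11 and 11 | (108 − 460), so the pair is consistent; merging gives n ≡ 1626 (mod 26818), where 26818 = lcm(1166, 253).
The solution is unique modulo lcm(1166, 253) = 26818.

1626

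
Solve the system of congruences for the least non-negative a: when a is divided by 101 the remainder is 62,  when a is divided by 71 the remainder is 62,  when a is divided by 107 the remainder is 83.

459006

The moduli are pairwise coprime; N = 101·71·107 = 767297.
N/101 = 7597; 7597 ≡ 22 (mod 101); 22·23 ≡ 1, so inverse 23.
N/71 = 10807; 10807 ≡ 15 (mod 71); 15·19 ≡ 1, so inverse 19.
N/107 = 7171; 7171 ≡ 2 (mod 107); 2·54 ≡ 1, so inverse 54.
a ≡ 62·7597·23 + 62·10807·19 + 83·7171·54 = 55704390.
55704390 mod 767297 = 459006.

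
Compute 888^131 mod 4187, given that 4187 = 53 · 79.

358

Mod 53: 888 ≡ 40; by Fermat, exponent reduces to 131 mod 52 = 27; 40^27 ≡ 40 (mod 53).
Mod 79: 888 ≡ 19; by Fermat, exponent reduces to 131 mod 78 = 53; 19^53 ≡ 42 (mod 79).
Combine by CRT: x ≡ 40 (mod 53), x ≡ 42 (mod 79) ⇒ x ≡ 358 (mod 4187).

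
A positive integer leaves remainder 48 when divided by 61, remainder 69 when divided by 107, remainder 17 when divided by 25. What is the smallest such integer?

108567

The moduli are pairwise coprime; N = 61·107·25 = 163175.
N/61 = 2675; 2675 ≡ 52 (mod 61); 52·27 ≡ 1, so inverse 27.
N/107 = 1525; 1525 ≡ 27 (mod 107); 27·4 ≡ 1, so inverse 4.
N/25 = 6527; 6527 ≡ 2 (mod 25); 2·13 ≡ 1, so inverse 13.
x ≡ 48·2675·27 + 69·1525·4 + 17·6527·13 = 5330167.
5330167 mod 163175 = 108567.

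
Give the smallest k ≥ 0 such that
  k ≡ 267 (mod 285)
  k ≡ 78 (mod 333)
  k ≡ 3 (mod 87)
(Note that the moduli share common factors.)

600477

gcd(285, 333) = 3 and 3 | (78 − 267), so the pair is consistent; merging gives k ≡ 31047 (mod 31635), where 31635 = lcm(285, 333).
gcd(31635, 87) = 3 and 3 | (3 − 31047), so the pair is consistent; merging gives k ≡ 600477 (mod 917415), where 917415 = lcm(31635, 87).
The solution is unique modulo lcm(285, 333, 87) = 917415.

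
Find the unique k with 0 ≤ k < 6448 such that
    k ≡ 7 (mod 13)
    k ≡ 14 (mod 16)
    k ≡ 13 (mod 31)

The moduli are pairwise coprime; N = 13·16·31 = 6448.
N/13 = 496; 496 ≡ 2 (mod 13); 2·7 ≡ 1, so inverse 7.
N/16 = 403; 403 ≡ 3 (mod 16); 3·11 ≡ 1, so inverse 11.
N/31 = 208; 208 ≡ 22 (mod 31); 22·24 ≡ 1, so inverse 24.
k ≡ 7·496·7 + 14·403·11 + 13·208·24 = 151262.
151262 mod 6448 = 2958.

2958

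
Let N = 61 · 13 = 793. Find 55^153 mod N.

Mod 61: 55 ≡ 55; by Fermat, exponent reduces to 153 mod 60 = 33; 55^33 ≡ 33 (mod 61).
Mod 13: 55 ≡ 3; by Fermat, exponent reduces to 153 mod 12 = 9; 3^9 ≡ 1 (mod 13).
Combine by CRT: x ≡ 33 (mod 61), x ≡ 1 (mod 13) ⇒ x ≡ 521 (mod 793).

521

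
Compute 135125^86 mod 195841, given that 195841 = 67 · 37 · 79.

24495

Mod 67: 135125 ≡ 53; by Fermat, exponent reduces to 86 mod 66 = 20; 53^20 ≡ 40 (mod 67).
Mod 37: 135125 ≡ 1; by Fermat, exponent reduces to 86 mod 36 = 14; 1^14 ≡ 1 (mod 37).
Mod 79: 135125 ≡ 35; by Fermat, exponent reduces to 86 mod 78 = 8; 35^8 ≡ 5 (mod 79).
Combine by CRT: x ≡ 40 (mod 67), x ≡ 1 (mod 37), x ≡ 5 (mod 79) ⇒ x ≡ 24495 (mod 195841).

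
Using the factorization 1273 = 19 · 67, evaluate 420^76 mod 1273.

1156

Mod 19: 420 ≡ 2; by Fermat, exponent reduces to 76 mod 18 = 4; 2^4 ≡ 16 (mod 19).
Mod 67: 420 ≡ 18; by Fermat, exponent reduces to 76 mod 66 = 10; 18^10 ≡ 17 (mod 67).
Combine by CRT: x ≡ 16 (mod 19), x ≡ 17 (mod 67) ⇒ x ≡ 1156 (mod 1273).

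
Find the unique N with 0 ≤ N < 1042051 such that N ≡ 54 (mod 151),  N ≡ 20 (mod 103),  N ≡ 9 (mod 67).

The moduli are pairwise coprime; M = 151·103·67 = 1042051.
M/151 = 6901; 6901 ≡ 106 (mod 151); 106·104 ≡ 1, so inverse 104.
M/103 = 10117; 10117 ≡ 23 (mod 103); 23·9 ≡ 1, so inverse 9.
M/67 = 15553; 15553 ≡ 9 (mod 67); 9·15 ≡ 1, so inverse 15.
N ≡ 54·6901·104 + 20·10117·9 + 9·15553·15 = 42676731.
42676731 mod 1042051 = 994691.

994691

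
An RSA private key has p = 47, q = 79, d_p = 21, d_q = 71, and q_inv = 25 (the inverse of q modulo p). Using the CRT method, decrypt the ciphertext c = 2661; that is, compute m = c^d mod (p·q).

3544

m₁ = c^(d_p) mod p: c ≡ 29 (mod 47), and 29^21 mod 47 = 19.
m₂ = c^(d_q) mod q: c ≡ 54 (mod 79), and 54^71 mod 79 = 68.
h = q_inv·(m₁ − m₂) mod p = 25·(19 − 68) mod 47 = 44.
m = m₂ + h·q = 68 + 44·79 = 3544.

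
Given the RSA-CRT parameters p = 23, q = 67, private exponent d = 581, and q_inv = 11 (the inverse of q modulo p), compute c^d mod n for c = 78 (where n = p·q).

899

d_p = d mod (p−1) = 581 mod 22 = 9; d_q = d mod (q−1) = 53.
m₁ = c^(d_p) mod p: c ≡ 9 (mod 23), and 9^9 mod 23 = 2.
m₂ = c^(d_q) mod q: c ≡ 11 (mod 67), and 11^53 mod 67 = 28.
h = q_inv·(m₁ − m₂) mod p = 11·(2 − 28) mod 23 = 13.
m = m₂ + h·q = 28 + 13·67 = 899.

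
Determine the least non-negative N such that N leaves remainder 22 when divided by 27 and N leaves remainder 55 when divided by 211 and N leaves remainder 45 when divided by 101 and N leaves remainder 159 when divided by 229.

From N ≡ 22 (mod 27) write N = 22 + 27t. Substituting into N ≡ 55 (mod 211) gives 27t ≡ 33 (mod 211), and since 27⁻¹ ≡ 86 (mod 211), t ≡ 95. Hence N ≡ 22 + 27·95 = 2587 (mod 5697).
From N ≡ 2587 (mod 5697) write N = 2587 + 5697t. Substituting into N ≡ 45 (mod 101) gives 5697t ≡ 84 (mod 101), and since 41⁻¹ ≡ 69 (mod 101), t ≡ 39. Hence N ≡ 2587 + 5697·39 = 224770 (mod 575397).
From N ≡ 224770 (mod 575397) write N = 224770 + 575397t. Substituting into N ≡ 159 (mod 229) gives 575397t ≡ 38 (mod 229), and since 149⁻¹ ≡ 83 (mod 229), t ≡ 177. Hence N ≡ 224770 + 575397·177 = 102070039 (mod 131765913).

102070039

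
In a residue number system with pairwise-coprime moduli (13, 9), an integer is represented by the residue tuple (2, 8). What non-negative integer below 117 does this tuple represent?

80

From x ≡ 2 (mod 13) write x = 2 + 13t. Substituting into x ≡ 8 (mod 9) gives 13t ≡ 6 (mod 9), and since 4⁻¹ ≡ 7 (mod 9), t ≡ 6. Hence x ≡ 2 + 13·6 = 80 (mod 117).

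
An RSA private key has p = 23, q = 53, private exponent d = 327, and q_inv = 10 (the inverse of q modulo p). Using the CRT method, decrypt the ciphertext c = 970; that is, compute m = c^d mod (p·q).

998

d_p = d mod (p−1) = 327 mod 22 = 19; d_q = d mod (q−1) = 15.
m₁ = c^(d_p) mod p: c ≡ 4 (mod 23), and 4^19 mod 23 = 9.
m₂ = c^(d_q) mod q: c ≡ 16 (mod 53), and 16^15 mod 53 = 44.
h = q_inv·(m₁ − m₂) mod p = 10·(9 − 44) mod 23 = 18.
m = m₂ + h·q = 44 + 18·53 = 998.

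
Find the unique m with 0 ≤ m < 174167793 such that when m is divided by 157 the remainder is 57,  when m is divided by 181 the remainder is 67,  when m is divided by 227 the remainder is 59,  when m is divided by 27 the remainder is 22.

163295914

The moduli are pairwise coprime; N = 157·181·227·27 = 174167793.
N/157 = 1109349; 1109349 ≡ 144 (mod 157); 144·12 ≡ 1, so inverse 12.
N/181 = 962253; 962253 ≡ 57 (mod 181); 57·54 ≡ 1, so inverse 54.
N/227 = 767259; 767259 ≡ 226 (mod 227); 226·226 ≡ 1, so inverse 226.
N/27 = 6450659; 6450659 ≡ 8 (mod 27); 8·17 ≡ 1, so inverse 17.
m ≡ 57·1109349·12 + 67·962253·54 + 59·767259·226 + 22·6450659·17 = 16883404042.
16883404042 mod 174167793 = 163295914.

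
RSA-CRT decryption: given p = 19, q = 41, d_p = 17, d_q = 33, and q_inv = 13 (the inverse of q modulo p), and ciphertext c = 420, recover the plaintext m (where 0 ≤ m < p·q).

713

m₁ = c^(d_p) mod p: c ≡ 2 (mod 19), and 2^17 mod 19 = 10.
m₂ = c^(d_q) mod q: c ≡ 10 (mod 41), and 10^33 mod 41 = 16.
h = q_inv·(m₁ − m₂) mod p = 13·(10 − 16) mod 19 = 17.
m = m₂ + h·q = 16 + 17·41 = 713.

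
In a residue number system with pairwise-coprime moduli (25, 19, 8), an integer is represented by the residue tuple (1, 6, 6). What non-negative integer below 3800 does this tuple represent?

1526

Combine the congruences pairwise.
From x ≡ 1 (mod 25) write x = 1 + 25t. Substituting into x ≡ 6 (mod 19) gives 25t ≡ 5 (mod 19), and since 6⁻¹ ≡ 16 (mod 19), t ≡ 4. Hence x ≡ 1 + 25·4 = 101 (mod 475).
From x ≡ 101 (mod 475) write x = 101 + 475t. Substituting into x ≡ 6 (mod 8) gives 475t ≡ 1 (mod 8), and since 3⁻¹ ≡ 3 (mod 8), t ≡ 3. Hence x ≡ 101 + 475·3 = 1526 (mod 3800).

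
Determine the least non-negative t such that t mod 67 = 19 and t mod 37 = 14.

421

Combine the congruences pairwise.
From t ≡ 19 (mod 67) write t = 19 + 67s. Substituting into t ≡ 14 (mod 37) gives 67s ≡ 32 (mod 37), and since 30⁻¹ ≡ 21 (mod 37), s ≡ 6. Hence t ≡ 19 + 67·6 = 421 (mod 2479).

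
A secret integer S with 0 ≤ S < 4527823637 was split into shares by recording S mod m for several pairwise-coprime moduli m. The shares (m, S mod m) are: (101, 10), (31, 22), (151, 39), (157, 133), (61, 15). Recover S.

Combine the congruences pairwise.
From S ≡ 10 (mod 101) write S = 10 + 101t. Substituting into S ≡ 22 (mod 31) gives 101t ≡ 12 (mod 31), and since 8⁻¹ ≡ 4 (mod 31), t ≡ 17. Hence S ≡ 10 + 101·17 = 1727 (mod 3131).
From S ≡ 1727 (mod 3131) write S = 1727 + 3131t. Substituting into S ≡ 39 (mod 151) gives 3131t ≡ 124 (mod 151), and since 111⁻¹ ≡ 117 (mod 151), t ≡ 12. Hence S ≡ 1727 + 3131·12 = 39299 (mod 472781).
From S ≡ 39299 (mod 472781) write S = 39299 + 472781t. Substituting into S ≡ 133 (mod 157) gives 472781t ≡ 84 (mod 157), and since 54⁻¹ ≡ 32 (mod 157), t ≡ 19. Hence S ≡ 39299 + 472781·19 = 9022138 (mod 74226617).
From S ≡ 9022138 (mod 74226617) write S = 9022138 + 74226617t. Substituting into S ≡ 15 (mod 61) gives 74226617t ≡ 21 (mod 61), and since 48⁻¹ ≡ 14 (mod 61), t ≡ 50. Hence S ≡ 9022138 + 74226617·50 = 3720352988 (mod 4527823637).

3720352988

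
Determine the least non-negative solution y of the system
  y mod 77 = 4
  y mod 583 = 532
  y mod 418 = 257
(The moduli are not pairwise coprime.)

95561

gcd(77, 583) = 11 and 11 | (532 − 4), so the pair is consistent; merging gives y ≡ 1698 (mod 4081), where 4081 = lcm(77, 583).
gcd(4081, 418) = 11 and 11 | (257 − 1698), so the pair is consistent; merging gives y ≡ 95561 (mod 155078), where 155078 = lcm(4081, 418).
The solution is unique modulo lcm(77, 583, 418) = 155078.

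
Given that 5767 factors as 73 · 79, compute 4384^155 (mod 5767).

Mod 73: 4384 ≡ 4; by Fermat, exponent reduces to 155 mod 72 = 11; 4^11 ≡ 16 (mod 73).
Mod 79: 4384 ≡ 39; by Fermat, exponent reduces to 155 mod 78 = 77; 39^77 ≡ 77 (mod 79).
Combine by CRT: x ≡ 16 (mod 73), x ≡ 77 (mod 79) ⇒ x ≡ 235 (mod 5767).

235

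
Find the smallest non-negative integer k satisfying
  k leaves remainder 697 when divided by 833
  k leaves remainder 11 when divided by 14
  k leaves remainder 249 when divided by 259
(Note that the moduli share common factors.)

gcd(833, 14) = 7 and 7 | (11 − 697), so the pair is consistent; merging gives k ≡ 697 (mod 1666), where 1666 = lcm(833, 14).
gcd(1666, 259) = 7 and 7 | (249 − 697), so the pair is consistent; merging gives k ≡ 55675 (mod 61642), where 61642 = lcm(1666, 259).
The solution is unique modulo lcm(833, 14, 259) = 61642.

55675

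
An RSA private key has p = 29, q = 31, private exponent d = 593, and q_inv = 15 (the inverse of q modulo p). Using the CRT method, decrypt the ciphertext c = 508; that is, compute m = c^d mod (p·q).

d_p = d mod (p−1) = 593 mod 28 = 5; d_q = d mod (q−1) = 23.
m₁ = c^(d_p) mod p: c ≡ 15 (mod 29), and 15^5 mod 29 = 10.
m₂ = c^(d_q) mod q: c ≡ 12 (mod 31), and 12^23 mod 31 = 22.
h = q_inv·(m₁ − m₂) mod p = 15·(10 − 22) mod 29 = 23.
m = m₂ + h·q = 22 + 23·31 = 735.

735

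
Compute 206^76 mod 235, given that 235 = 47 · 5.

Mod 47: 206 ≡ 18; by Fermat, exponent reduces to 76 mod 46 = 30; 18^30 ≡ 6 (mod 47).
Mod 5: 206 ≡ 1; since 4 | 76, by Fermat 1^76 ≡ 1 (mod 5).
Combine by CRT: x ≡ 6 (mod 47), x ≡ 1 (mod 5) ⇒ x ≡ 6 (mod 235).

6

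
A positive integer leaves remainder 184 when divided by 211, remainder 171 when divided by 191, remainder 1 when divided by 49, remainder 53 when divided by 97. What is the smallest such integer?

Combine the congruences pairwise.
From t ≡ 184 (mod 211) write t = 184 + 211s. Substituting into t ≡ 171 (mod 191) gives 211s ≡ 178 (mod 191), and since 20⁻¹ ≡ 86 (mod 191), s ≡ 28. Hence t ≡ 184 + 211·28 = 6092 (mod 40301).
From t ≡ 6092 (mod 40301) write t = 6092 + 40301s. Substituting into t ≡ 1 (mod 49) gives 40301s ≡ 34 (mod 49), and since 23⁻¹ ≡ 32 (mod 49), s ≡ 10. Hence t ≡ 6092 + 40301·10 = 409102 (mod 1974749).
From t ≡ 409102 (mod 1974749) write t = 409102 + 1974749s. Substituting into t ≡ 53 (mod 97) gives 1974749s ≡ 0 (mod 97), and since 23⁻¹ ≡ 38 (mod 97), s ≡ 0. Hence t ≡ 409102 + 1974749·0 = 409102 (mod 191550653).

409102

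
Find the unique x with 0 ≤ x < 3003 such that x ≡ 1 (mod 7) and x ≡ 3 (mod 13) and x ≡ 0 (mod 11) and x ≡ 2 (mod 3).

2486

From x ≡ 1 (mod 7) write x = 1 + 7t. Substituting into x ≡ 3 (mod 13) gives 7t ≡ 2 (mod 13), and since 7⁻¹ ≡ 2 (mod 13), t ≡ 4. Hence x ≡ 1 + 7·4 = 29 (mod 91).
From x ≡ 29 (mod 91) write x = 29 + 91t. Substituting into x ≡ 0 (mod 11) gives 91t ≡ 4 (mod 11), and since 3⁻¹ ≡ 4 (mod 11), t ≡ 5. Hence x ≡ 29 + 91·5 = 484 (mod 1001).
From x ≡ 484 (mod 1001) write x = 484 + 1001t. Substituting into x ≡ 2 (mod 3) gives 1001t ≡ 1 (mod 3), and since 2⁻¹ ≡ 2 (mod 3), t ≡ 2. Hence x ≡ 484 + 1001·2 = 2486 (mod 3003).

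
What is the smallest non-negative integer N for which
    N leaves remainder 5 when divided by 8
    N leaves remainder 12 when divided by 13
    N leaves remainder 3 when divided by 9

The moduli are pairwise coprime; M = 8·13·9 = 936.
M/8 = 117; 117 ≡ 5 (mod 8); 5·5 ≡ 1, so inverse 5.
M/13 = 72; 72 ≡ 7 (mod 13); 7·2 ≡ 1, so inverse 2.
M/9 = 104; 104 ≡ 5 (mod 9); 5·2 ≡ 1, so inverse 2.
N ≡ 5·117·5 + 12·72·2 + 3·104·2 = 5277.
5277 mod 936 = 597.

597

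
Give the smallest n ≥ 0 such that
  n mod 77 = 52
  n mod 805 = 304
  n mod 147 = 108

146814

gcd(77, 805) = 7 and 7 | (304 − 52), so the pair is consistent; merging gives n ≡ 5134 (mod 8855), where 8855 = lcm(77, 805).
gcd(8855, 147) = 7 and 7 | (108 − 5134), so the pair is consistent; merging gives n ≡ 146814 (mod 185955), where 185955 = lcm(8855, 147).
The solution is unique modulo lcm(77, 805, 147) = 185955.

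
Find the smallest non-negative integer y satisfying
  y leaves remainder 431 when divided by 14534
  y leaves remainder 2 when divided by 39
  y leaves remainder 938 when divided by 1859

gcd(14534, 39) = 13 and 13 | (2 − 431), so the pair is consistent; merging gives y ≡ 431 (mod 43602), where 43602 = lcm(14534, 39).
gcd(43602, 1859) = 169 and 169 | (938 − 431), so the pair is consistent; merging gives y ≡ 218441 (mod 479622), where 479622 = lcm(43602, 1859).
The solution is unique modulo lcm(14534, 39, 1859) = 479622.

218441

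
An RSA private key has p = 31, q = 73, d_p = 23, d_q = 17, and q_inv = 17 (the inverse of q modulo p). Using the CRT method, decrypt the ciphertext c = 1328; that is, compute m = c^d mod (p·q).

m₁ = c^(d_p) mod p: c ≡ 26 (mod 31), and 26^23 mod 31 = 6.
m₂ = c^(d_q) mod q: c ≡ 14 (mod 73), and 14^17 mod 73 = 28.
h = q_inv·(m₁ − m₂) mod p = 17·(6 − 28) mod 31 = 29.
m = m₂ + h·q = 28 + 29·73 = 2145.

2145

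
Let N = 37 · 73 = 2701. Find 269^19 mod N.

972

Mod 37: 269 ≡ 10; 10^19 ≡ 10 (mod 37).
Mod 73: 269 ≡ 50; 50^19 ≡ 23 (mod 73).
Combine by CRT: x ≡ 10 (mod 37), x ≡ 23 (mod 73) ⇒ x ≡ 972 (mod 2701).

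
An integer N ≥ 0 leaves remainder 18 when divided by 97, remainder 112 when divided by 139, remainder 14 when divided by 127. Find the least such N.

1025793

The moduli are pairwise coprime; M = 97·139·127 = 1712341.
M/97 = 17653; 17653 ≡ 96 (mod 97); 96·96 ≡ 1, so inverse 96.
M/139 = 12319; 12319 ≡ 87 (mod 139); 87·8 ≡ 1, so inverse 8.
M/127 = 13483; 13483 ≡ 21 (mod 127); 21·121 ≡ 1, so inverse 121.
N ≡ 18·17653·96 + 112·12319·8 + 14·13483·121 = 64382410.
64382410 mod 1712341 = 1025793.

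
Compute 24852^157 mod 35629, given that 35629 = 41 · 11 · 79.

Mod 41: 24852 ≡ 6; by Fermat, exponent reduces to 157 mod 40 = 37; 6^37 ≡ 15 (mod 41).
Mod 11: 24852 ≡ 3; by Fermat, exponent reduces to 157 mod 10 = 7; 3^7 ≡ 9 (mod 11).
Mod 79: 24852 ≡ 46; by Fermat, exponent reduces to 157 mod 78 = 1; 46^1 ≡ 46 (mod 79).
Combine by CRT: x ≡ 15 (mod 41), x ≡ 9 (mod 11), x ≡ 46 (mod 79) ⇒ x ≡ 18137 (mod 35629).

18137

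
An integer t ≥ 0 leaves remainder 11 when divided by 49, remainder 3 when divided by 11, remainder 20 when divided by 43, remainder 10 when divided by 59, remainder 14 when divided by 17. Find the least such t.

11789803

From t ≡ 11 (mod 49) write t = 11 + 49s. Substituting into t ≡ 3 (mod 11) gives 49s ≡ 3 (mod 11), and since 5⁻¹ ≡ 9 (mod 11), s ≡ 5. Hence t ≡ 11 + 49·5 = 256 (mod 539).
From t ≡ 256 (mod 539) write t = 256 + 539s. Substituting into t ≡ 20 (mod 43) gives 539s ≡ 22 (mod 43), and since 23⁻¹ ≡ 15 (mod 43), s ≡ 29. Hence t ≡ 256 + 539·29 = 15887 (mod 23177).
From t ≡ 15887 (mod 23177) write t = 15887 + 23177s. Substituting into t ≡ 10 (mod 59) gives 23177s ≡ 53 (mod 59), and since 49⁻¹ ≡ 53 (mod 59), s ≡ 36. Hence t ≡ 15887 + 23177·36 = 850259 (mod 1367443).
From t ≡ 850259 (mod 1367443) write t = 850259 + 1367443s. Substituting into t ≡ 14 (mod 17) gives 1367443s ≡ 10 (mod 17), and since 14⁻¹ ≡ 11 (mod 17), s ≡ 8. Hence t ≡ 850259 + 1367443·8 = 11789803 (mod 23246531).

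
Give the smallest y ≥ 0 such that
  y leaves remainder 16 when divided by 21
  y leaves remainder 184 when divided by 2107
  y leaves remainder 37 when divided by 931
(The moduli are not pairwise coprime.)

94999

gcd(21, 2107) = 7 and 7 | (184 − 16), so the pair is consistent; merging gives y ≡ 184 (mod 6321), where 6321 = lcm(21, 2107).
gcd(6321, 931) = 49 and 49 | (37 − 184), so the pair is consistent; merging gives y ≡ 94999 (mod 120099), where 120099 = lcm(6321, 931).
The solution is unique modulo lcm(21, 2107, 931) = 120099.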